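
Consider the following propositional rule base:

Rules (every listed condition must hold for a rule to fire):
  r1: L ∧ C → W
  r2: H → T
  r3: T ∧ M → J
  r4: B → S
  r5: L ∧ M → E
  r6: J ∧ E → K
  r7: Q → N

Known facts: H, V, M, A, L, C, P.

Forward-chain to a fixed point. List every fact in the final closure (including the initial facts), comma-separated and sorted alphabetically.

[1] r1 [L ∧ C → W]; r2 [H → T]; r5 [L ∧ M → E]. ⇒ new: W, T, E.
[2] r3 [T ∧ M → J]. ⇒ new: J.
[3] r6 [J ∧ E → K]. ⇒ new: K.

A, C, E, H, J, K, L, M, P, T, V, W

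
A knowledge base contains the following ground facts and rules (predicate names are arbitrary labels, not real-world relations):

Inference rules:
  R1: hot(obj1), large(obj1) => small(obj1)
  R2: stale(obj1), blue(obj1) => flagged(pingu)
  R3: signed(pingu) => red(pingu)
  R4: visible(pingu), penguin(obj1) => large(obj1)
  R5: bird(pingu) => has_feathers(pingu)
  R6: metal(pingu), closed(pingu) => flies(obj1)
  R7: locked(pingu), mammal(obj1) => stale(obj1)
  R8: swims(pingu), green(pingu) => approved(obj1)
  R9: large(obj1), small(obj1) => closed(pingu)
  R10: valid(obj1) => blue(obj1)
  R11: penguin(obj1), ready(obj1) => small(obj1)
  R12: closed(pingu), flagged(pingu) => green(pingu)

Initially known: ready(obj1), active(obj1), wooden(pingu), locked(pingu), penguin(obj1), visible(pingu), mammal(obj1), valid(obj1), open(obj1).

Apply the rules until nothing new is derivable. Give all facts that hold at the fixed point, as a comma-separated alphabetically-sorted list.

Round 1 fires R4, R7, R10, R11, giving large(obj1), stale(obj1), blue(obj1), small(obj1).
Round 2 fires R2, R9, giving flagged(pingu), closed(pingu).
Round 3 fires R12, giving green(pingu).

active(obj1), blue(obj1), closed(pingu), flagged(pingu), green(pingu), large(obj1), locked(pingu), mammal(obj1), open(obj1), penguin(obj1), ready(obj1), small(obj1), stale(obj1), valid(obj1), visible(pingu), wooden(pingu)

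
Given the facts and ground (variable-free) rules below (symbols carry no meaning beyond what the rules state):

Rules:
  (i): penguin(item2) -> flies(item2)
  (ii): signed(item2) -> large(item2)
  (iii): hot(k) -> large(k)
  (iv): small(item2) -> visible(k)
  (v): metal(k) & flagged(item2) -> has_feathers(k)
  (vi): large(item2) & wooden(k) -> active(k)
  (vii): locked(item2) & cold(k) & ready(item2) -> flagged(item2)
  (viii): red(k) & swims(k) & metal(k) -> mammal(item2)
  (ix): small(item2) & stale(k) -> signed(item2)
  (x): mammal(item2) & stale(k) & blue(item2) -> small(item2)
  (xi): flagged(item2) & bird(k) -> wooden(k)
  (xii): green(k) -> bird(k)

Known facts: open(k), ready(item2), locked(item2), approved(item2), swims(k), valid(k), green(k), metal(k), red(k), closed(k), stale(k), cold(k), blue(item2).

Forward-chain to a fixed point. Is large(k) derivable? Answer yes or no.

Round 1 — (vii), (viii), (xii), derive flagged(item2), mammal(item2), bird(k).
Round 2 — (v), (x), (xi), derive has_feathers(k), small(item2), wooden(k).
Round 3 — (iv), (ix), derive visible(k), signed(item2).
Round 4 — (ii), derive large(item2).
Round 5 — (vi), derive active(k).
Fixed point reached. large(k) is concluded only by (iii); (iii) needs hot(k) (never derived).

no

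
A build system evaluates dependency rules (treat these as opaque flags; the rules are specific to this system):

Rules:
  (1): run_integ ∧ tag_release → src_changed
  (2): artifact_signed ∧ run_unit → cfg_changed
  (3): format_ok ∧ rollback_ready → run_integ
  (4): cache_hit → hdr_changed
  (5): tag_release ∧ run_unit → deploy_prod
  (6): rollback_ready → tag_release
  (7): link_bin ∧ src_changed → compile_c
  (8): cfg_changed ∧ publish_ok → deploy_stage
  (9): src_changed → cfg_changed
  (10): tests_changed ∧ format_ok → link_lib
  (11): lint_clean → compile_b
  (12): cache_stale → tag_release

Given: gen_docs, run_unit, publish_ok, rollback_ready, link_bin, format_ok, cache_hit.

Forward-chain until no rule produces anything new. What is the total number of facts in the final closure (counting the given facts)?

15

Round 1: (3) [format_ok ∧ rollback_ready → run_integ]; (4) [cache_hit → hdr_changed]; (6) [rollback_ready → tag_release]. New: run_integ, hdr_changed, tag_release.
Round 2: (1) [run_integ ∧ tag_release → src_changed]; (5) [tag_release ∧ run_unit → deploy_prod]. New: src_changed, deploy_prod.
Round 3: (7) [link_bin ∧ src_changed → compile_c]; (9) [src_changed → cfg_changed]. New: compile_c, cfg_changed.
Round 4: (8) [cfg_changed ∧ publish_ok → deploy_stage]. New: deploy_stage.
Closure: {cache_hit, cfg_changed, compile_c, deploy_prod, deploy_stage, format_ok, gen_docs, hdr_changed, link_bin, publish_ok, rollback_ready, run_integ, run_unit, src_changed, tag_release} — 15 facts.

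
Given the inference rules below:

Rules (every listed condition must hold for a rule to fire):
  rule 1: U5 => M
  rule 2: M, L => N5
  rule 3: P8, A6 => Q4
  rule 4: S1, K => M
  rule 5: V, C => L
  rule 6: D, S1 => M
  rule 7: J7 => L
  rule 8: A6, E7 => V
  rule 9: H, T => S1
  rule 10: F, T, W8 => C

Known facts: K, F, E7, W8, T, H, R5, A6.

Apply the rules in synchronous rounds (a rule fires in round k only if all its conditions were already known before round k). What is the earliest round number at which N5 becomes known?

3

Round 1: rule 8 [A6, E7 => V]; rule 9 [H, T => S1]; rule 10 [F, T, W8 => C]. Adds V, S1, C.
Round 2: rule 4 [S1, K => M]; rule 5 [V, C => L]. Adds M, L.
Round 3: rule 2 [M, L => N5]. Adds N5.
N5 first appears in round 3.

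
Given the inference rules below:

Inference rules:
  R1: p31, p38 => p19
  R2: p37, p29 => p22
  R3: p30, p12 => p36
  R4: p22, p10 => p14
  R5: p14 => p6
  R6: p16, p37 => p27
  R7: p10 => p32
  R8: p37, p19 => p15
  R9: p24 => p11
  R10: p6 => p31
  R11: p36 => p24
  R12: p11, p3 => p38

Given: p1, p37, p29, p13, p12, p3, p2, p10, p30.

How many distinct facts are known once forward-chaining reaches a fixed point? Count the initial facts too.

Round 1: R2 [p37, p29 => p22]; R3 [p30, p12 => p36]; R7 [p10 => p32]. New: p22, p36, p32.
Round 2: R4 [p22, p10 => p14]; R11 [p36 => p24]. New: p14, p24.
Round 3: R5 [p14 => p6]; R9 [p24 => p11]. New: p6, p11.
Round 4: R10 [p6 => p31]; R12 [p11, p3 => p38]. New: p31, p38.
Round 5: R1 [p31, p38 => p19]. New: p19.
Round 6: R8 [p37, p19 => p15]. New: p15.
Closure: {p1, p10, p11, p12, p13, p14, p15, p19, p2, p22, p24, p29, p3, p30, p31, p32, p36, p37, p38, p6} — 20 facts.

20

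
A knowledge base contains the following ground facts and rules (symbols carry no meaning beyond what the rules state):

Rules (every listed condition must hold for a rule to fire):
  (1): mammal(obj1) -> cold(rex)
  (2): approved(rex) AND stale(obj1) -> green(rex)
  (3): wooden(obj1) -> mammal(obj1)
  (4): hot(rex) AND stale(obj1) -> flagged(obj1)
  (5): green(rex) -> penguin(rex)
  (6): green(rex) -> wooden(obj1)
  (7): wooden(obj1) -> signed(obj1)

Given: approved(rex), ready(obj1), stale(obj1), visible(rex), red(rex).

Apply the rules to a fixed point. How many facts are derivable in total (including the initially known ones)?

11

Round 1: (2) [approved(rex) AND stale(obj1) -> green(rex)]. Adds green(rex).
Round 2: (5) [green(rex) -> penguin(rex)]; (6) [green(rex) -> wooden(obj1)]. Adds penguin(rex), wooden(obj1).
Round 3: (3) [wooden(obj1) -> mammal(obj1)]; (7) [wooden(obj1) -> signed(obj1)]. Adds mammal(obj1), signed(obj1).
Round 4: (1) [mammal(obj1) -> cold(rex)]. Adds cold(rex).
Closure: {approved(rex), cold(rex), green(rex), mammal(obj1), penguin(rex), ready(obj1), red(rex), signed(obj1), stale(obj1), visible(rex), wooden(obj1)} — 11 facts.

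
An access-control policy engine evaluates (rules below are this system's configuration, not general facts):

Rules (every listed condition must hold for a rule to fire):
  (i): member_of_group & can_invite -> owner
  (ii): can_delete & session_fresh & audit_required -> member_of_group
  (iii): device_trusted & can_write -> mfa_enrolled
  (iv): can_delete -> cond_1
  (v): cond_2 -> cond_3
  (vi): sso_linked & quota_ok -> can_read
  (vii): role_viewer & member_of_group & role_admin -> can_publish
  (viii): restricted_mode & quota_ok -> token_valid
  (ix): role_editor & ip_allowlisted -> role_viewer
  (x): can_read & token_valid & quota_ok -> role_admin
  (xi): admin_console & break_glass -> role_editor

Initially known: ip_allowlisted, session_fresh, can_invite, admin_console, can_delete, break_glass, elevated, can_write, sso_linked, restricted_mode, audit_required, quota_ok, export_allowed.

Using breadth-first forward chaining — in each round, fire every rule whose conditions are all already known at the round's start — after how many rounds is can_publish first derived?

3

[1] (ii) [can_delete & session_fresh & audit_required -> member_of_group]; (iv) [can_delete -> cond_1]; (vi) [sso_linked & quota_ok -> can_read]; (viii) [restricted_mode & quota_ok -> token_valid]; (xi) [admin_console & break_glass -> role_editor]. ⇒ new: member_of_group, cond_1, can_read, token_valid, role_editor.
[2] (i) [member_of_group & can_invite -> owner]; (ix) [role_editor & ip_allowlisted -> role_viewer]; (x) [can_read & token_valid & quota_ok -> role_admin]. ⇒ new: owner, role_viewer, role_admin.
[3] (vii) [role_viewer & member_of_group & role_admin -> can_publish]. ⇒ new: can_publish.
can_publish first appears in round 3.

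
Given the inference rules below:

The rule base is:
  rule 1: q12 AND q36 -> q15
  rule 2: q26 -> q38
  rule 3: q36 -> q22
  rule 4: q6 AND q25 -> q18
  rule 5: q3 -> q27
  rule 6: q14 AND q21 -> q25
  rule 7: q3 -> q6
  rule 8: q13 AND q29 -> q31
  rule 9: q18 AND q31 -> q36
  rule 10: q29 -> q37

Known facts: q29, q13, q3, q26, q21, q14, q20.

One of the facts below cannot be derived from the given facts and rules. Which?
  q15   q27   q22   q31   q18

Round 1: rule 2 [q26 -> q38]; rule 5 [q3 -> q27]; rule 6 [q14 AND q21 -> q25]; rule 7 [q3 -> q6]; rule 8 [q13 AND q29 -> q31]; rule 10 [q29 -> q37]. New: q38, q27, q25, q6, q31, q37.
Round 2: rule 4 [q6 AND q25 -> q18]. New: q18.
Round 3: rule 9 [q18 AND q31 -> q36]. New: q36.
Round 4: rule 3 [q36 -> q22]. New: q22.
Derived: q27 (round 1), q31 (round 1), q18 (round 2), q22 (round 4). q15 never appears in any round.

q15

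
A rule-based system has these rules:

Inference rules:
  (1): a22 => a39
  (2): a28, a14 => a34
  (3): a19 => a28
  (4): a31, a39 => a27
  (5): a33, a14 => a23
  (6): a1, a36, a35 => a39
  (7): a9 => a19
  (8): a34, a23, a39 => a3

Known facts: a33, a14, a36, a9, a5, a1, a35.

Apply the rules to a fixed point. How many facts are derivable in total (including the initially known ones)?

13

Round 1 fires (5), (6), (7), giving a23, a39, a19.
Round 2 fires (3), giving a28.
Round 3 fires (2), giving a34.
Round 4 fires (8), giving a3.
Closure: {a1, a14, a19, a23, a28, a3, a33, a34, a35, a36, a39, a5, a9} — 13 facts.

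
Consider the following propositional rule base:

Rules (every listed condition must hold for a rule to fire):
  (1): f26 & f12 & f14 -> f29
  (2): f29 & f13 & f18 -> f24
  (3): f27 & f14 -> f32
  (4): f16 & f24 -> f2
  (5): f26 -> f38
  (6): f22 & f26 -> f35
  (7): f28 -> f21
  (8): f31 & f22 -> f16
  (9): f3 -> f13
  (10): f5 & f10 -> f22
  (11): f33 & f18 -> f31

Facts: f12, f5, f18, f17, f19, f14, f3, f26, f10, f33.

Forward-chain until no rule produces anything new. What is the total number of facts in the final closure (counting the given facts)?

19

Round 1: (1) [f26 & f12 & f14 -> f29]; (5) [f26 -> f38]; (9) [f3 -> f13]; (10) [f5 & f10 -> f22]; (11) [f33 & f18 -> f31]. New: f29, f38, f13, f22, f31.
Round 2: (2) [f29 & f13 & f18 -> f24]; (6) [f22 & f26 -> f35]; (8) [f31 & f22 -> f16]. New: f24, f35, f16.
Round 3: (4) [f16 & f24 -> f2]. New: f2.
Closure: {f10, f12, f13, f14, f16, f17, f18, f19, f2, f22, f24, f26, f29, f3, f31, f33, f35, f38, f5} — 19 facts.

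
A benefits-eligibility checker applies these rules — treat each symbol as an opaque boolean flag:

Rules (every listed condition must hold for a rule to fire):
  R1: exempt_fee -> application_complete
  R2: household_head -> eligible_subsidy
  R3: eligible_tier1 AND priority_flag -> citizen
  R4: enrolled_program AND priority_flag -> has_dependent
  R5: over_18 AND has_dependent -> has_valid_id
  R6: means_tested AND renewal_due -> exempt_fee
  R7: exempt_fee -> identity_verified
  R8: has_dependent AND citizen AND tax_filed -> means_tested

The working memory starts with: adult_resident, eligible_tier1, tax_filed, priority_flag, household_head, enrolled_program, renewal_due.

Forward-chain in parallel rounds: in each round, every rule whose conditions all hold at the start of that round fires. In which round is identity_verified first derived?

4

[1] R2 [household_head -> eligible_subsidy]; R3 [eligible_tier1 AND priority_flag -> citizen]; R4 [enrolled_program AND priority_flag -> has_dependent]. ⇒ new: eligible_subsidy, citizen, has_dependent.
[2] R8 [has_dependent AND citizen AND tax_filed -> means_tested]. ⇒ new: means_tested.
[3] R6 [means_tested AND renewal_due -> exempt_fee]. ⇒ new: exempt_fee.
[4] R1 [exempt_fee -> application_complete]; R7 [exempt_fee -> identity_verified]. ⇒ new: application_complete, identity_verified.
identity_verified first appears in round 4.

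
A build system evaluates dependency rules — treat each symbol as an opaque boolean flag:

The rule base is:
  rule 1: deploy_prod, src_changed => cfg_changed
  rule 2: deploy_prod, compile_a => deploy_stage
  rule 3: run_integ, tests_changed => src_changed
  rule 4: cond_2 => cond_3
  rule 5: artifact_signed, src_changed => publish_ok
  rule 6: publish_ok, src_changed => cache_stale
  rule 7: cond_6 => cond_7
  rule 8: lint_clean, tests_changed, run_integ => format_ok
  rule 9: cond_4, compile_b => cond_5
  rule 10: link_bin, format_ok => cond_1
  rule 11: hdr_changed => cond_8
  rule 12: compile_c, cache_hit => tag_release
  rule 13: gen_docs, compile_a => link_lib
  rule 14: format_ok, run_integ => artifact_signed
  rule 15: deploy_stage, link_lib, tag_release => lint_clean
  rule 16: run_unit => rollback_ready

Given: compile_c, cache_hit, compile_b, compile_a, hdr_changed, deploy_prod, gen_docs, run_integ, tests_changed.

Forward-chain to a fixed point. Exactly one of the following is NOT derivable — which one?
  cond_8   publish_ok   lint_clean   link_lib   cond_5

Round 1: rule 2 [deploy_prod, compile_a => deploy_stage]; rule 3 [run_integ, tests_changed => src_changed]; rule 11 [hdr_changed => cond_8]; rule 12 [compile_c, cache_hit => tag_release]; rule 13 [gen_docs, compile_a => link_lib]. New: deploy_stage, src_changed, cond_8, tag_release, link_lib.
Round 2: rule 1 [deploy_prod, src_changed => cfg_changed]; rule 15 [deploy_stage, link_lib, tag_release => lint_clean]. New: cfg_changed, lint_clean.
Round 3: rule 8 [lint_clean, tests_changed, run_integ => format_ok]. New: format_ok.
Round 4: rule 14 [format_ok, run_integ => artifact_signed]. New: artifact_signed.
Round 5: rule 5 [artifact_signed, src_changed => publish_ok]. New: publish_ok.
Round 6: rule 6 [publish_ok, src_changed => cache_stale]. New: cache_stale.
Derived: lint_clean (round 2), link_lib (round 1), cond_8 (round 1), publish_ok (round 5). cond_5 never appears in any round.

cond_5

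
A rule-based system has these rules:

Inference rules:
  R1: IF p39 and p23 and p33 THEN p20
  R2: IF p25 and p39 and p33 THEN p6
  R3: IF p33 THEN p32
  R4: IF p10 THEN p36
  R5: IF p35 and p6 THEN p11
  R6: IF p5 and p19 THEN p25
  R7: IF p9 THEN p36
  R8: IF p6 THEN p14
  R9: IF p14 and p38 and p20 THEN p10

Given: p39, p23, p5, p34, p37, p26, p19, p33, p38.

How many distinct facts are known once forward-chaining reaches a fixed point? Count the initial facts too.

16

Round 1: R1 [IF p39 and p23 and p33 THEN p20]; R3 [IF p33 THEN p32]; R6 [IF p5 and p19 THEN p25]. New: p20, p32, p25.
Round 2: R2 [IF p25 and p39 and p33 THEN p6]. New: p6.
Round 3: R8 [IF p6 THEN p14]. New: p14.
Round 4: R9 [IF p14 and p38 and p20 THEN p10]. New: p10.
Round 5: R4 [IF p10 THEN p36]. New: p36.
Closure: {p10, p14, p19, p20, p23, p25, p26, p32, p33, p34, p36, p37, p38, p39, p5, p6} — 16 facts.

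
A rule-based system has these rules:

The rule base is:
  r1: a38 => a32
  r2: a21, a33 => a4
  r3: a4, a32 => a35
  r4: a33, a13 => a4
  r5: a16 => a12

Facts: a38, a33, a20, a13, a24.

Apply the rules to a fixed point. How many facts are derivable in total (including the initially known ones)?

Round 1: r1 [a38 => a32]; r4 [a33, a13 => a4]. Adds a32, a4.
Round 2: r3 [a4, a32 => a35]. Adds a35.
Closure: {a13, a20, a24, a32, a33, a35, a38, a4} — 8 facts.

8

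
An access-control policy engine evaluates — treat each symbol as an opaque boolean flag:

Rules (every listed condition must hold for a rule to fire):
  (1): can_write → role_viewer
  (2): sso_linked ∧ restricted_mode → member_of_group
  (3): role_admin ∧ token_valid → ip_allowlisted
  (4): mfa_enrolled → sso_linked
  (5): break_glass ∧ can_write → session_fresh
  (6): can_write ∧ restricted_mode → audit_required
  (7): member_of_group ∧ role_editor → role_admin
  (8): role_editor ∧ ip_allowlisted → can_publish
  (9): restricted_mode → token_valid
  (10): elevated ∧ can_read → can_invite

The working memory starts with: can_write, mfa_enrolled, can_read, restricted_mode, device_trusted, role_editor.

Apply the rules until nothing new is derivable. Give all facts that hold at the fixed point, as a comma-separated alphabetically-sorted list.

Round 1 — (1), (4), (6), (9), derive role_viewer, sso_linked, audit_required, token_valid.
Round 2 — (2), derive member_of_group.
Round 3 — (7), derive role_admin.
Round 4 — (3), derive ip_allowlisted.
Round 5 — (8), derive can_publish.

audit_required, can_publish, can_read, can_write, device_trusted, ip_allowlisted, member_of_group, mfa_enrolled, restricted_mode, role_admin, role_editor, role_viewer, sso_linked, token_valid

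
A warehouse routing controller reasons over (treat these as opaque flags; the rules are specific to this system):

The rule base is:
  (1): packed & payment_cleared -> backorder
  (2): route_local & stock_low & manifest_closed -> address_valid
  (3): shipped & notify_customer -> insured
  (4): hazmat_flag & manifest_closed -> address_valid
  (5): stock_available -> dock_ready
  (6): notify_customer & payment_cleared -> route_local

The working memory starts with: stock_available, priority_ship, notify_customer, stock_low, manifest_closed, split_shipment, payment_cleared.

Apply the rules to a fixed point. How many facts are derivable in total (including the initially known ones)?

Round 1 — (5), (6), derive dock_ready, route_local.
Round 2 — (2), derive address_valid.
Closure: {address_valid, dock_ready, manifest_closed, notify_customer, payment_cleared, priority_ship, route_local, split_shipment, stock_available, stock_low} — 10 facts.

10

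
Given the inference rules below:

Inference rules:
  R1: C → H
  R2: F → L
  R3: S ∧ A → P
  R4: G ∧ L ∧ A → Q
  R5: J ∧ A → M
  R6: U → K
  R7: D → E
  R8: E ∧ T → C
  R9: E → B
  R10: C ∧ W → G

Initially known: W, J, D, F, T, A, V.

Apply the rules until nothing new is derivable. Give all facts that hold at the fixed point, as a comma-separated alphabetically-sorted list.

A, B, C, D, E, F, G, H, J, L, M, Q, T, V, W

Round 1 — R2, R5, R7, derive L, M, E.
Round 2 — R8, R9, derive C, B.
Round 3 — R1, R10, derive H, G.
Round 4 — R4, derive Q.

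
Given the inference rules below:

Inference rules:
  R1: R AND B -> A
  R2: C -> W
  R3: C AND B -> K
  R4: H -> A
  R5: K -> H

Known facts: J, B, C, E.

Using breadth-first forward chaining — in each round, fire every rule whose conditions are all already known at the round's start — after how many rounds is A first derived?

3

Round 1: R2 [C -> W]; R3 [C AND B -> K]. Adds W, K.
Round 2: R5 [K -> H]. Adds H.
Round 3: R4 [H -> A]. Adds A.
A first appears in round 3.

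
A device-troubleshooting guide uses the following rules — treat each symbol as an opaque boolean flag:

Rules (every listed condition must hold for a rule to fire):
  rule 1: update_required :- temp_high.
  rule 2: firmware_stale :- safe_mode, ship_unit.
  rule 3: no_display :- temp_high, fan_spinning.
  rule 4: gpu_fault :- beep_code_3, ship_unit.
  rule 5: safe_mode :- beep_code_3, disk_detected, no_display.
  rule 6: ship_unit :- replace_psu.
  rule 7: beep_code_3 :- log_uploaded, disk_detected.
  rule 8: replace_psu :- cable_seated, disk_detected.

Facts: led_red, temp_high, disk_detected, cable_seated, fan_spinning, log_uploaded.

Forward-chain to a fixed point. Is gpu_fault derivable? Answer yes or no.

Round 1: rule 1 [update_required :- temp_high.]; rule 3 [no_display :- temp_high, fan_spinning.]; rule 7 [beep_code_3 :- log_uploaded, disk_detected.]; rule 8 [replace_psu :- cable_seated, disk_detected.]. Adds update_required, no_display, beep_code_3, replace_psu.
Round 2: rule 5 [safe_mode :- beep_code_3, disk_detected, no_display.]; rule 6 [ship_unit :- replace_psu.]. Adds safe_mode, ship_unit.
Round 3: rule 2 [firmware_stale :- safe_mode, ship_unit.]; rule 4 [gpu_fault :- beep_code_3, ship_unit.]. Adds firmware_stale, gpu_fault.
gpu_fault appears in round 3, so it is derivable.

yes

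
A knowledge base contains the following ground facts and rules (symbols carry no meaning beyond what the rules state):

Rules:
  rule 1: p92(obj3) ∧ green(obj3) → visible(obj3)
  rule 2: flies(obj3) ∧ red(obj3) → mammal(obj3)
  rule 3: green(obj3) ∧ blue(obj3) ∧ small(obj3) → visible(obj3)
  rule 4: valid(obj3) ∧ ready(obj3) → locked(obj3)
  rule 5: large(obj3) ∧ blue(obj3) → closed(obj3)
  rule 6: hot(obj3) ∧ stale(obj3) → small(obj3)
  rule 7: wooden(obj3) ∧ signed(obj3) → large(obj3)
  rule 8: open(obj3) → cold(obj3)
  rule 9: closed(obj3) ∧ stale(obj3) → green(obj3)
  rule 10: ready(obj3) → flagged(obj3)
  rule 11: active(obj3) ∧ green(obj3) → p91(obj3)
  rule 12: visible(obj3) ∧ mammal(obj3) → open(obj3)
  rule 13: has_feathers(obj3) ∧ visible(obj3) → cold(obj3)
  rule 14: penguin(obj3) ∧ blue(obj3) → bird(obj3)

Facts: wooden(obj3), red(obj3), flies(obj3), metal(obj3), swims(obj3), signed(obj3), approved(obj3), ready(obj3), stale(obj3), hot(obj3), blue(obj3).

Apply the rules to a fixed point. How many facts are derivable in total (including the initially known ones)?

Round 1: rule 2 [flies(obj3) ∧ red(obj3) → mammal(obj3)]; rule 6 [hot(obj3) ∧ stale(obj3) → small(obj3)]; rule 7 [wooden(obj3) ∧ signed(obj3) → large(obj3)]; rule 10 [ready(obj3) → flagged(obj3)]. New: mammal(obj3), small(obj3), large(obj3), flagged(obj3).
Round 2: rule 5 [large(obj3) ∧ blue(obj3) → closed(obj3)]. New: closed(obj3).
Round 3: rule 9 [closed(obj3) ∧ stale(obj3) → green(obj3)]. New: green(obj3).
Round 4: rule 3 [green(obj3) ∧ blue(obj3) ∧ small(obj3) → visible(obj3)]. New: visible(obj3).
Round 5: rule 12 [visible(obj3) ∧ mammal(obj3) → open(obj3)]. New: open(obj3).
Round 6: rule 8 [open(obj3) → cold(obj3)]. New: cold(obj3).
Closure: {approved(obj3), blue(obj3), closed(obj3), cold(obj3), flagged(obj3), flies(obj3), green(obj3), hot(obj3), large(obj3), mammal(obj3), metal(obj3), open(obj3), ready(obj3), red(obj3), signed(obj3), small(obj3), stale(obj3), swims(obj3), visible(obj3), wooden(obj3)} — 20 facts.

20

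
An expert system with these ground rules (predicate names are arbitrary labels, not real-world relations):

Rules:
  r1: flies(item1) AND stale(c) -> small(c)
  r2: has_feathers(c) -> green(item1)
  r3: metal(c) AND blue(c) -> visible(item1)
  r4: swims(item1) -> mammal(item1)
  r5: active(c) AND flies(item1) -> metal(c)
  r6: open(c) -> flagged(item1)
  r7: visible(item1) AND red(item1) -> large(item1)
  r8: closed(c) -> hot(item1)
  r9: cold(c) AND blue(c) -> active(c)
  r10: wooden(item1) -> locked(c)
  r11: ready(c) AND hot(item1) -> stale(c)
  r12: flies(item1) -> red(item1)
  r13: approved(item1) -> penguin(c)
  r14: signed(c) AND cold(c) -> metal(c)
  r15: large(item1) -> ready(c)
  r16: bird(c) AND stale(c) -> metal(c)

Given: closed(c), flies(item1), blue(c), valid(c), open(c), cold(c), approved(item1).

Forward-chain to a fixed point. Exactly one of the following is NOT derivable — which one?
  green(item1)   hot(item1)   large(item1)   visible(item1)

green(item1)

Round 1 — r6, r8, r9, r12, r13, derive flagged(item1), hot(item1), active(c), red(item1), penguin(c).
Round 2 — r5, derive metal(c).
Round 3 — r3, derive visible(item1).
Round 4 — r7, derive large(item1).
Round 5 — r15, derive ready(c).
Round 6 — r11, derive stale(c).
Round 7 — r1, derive small(c).
Derived: visible(item1) (round 3), hot(item1) (round 1), large(item1) (round 4). green(item1) never appears in any round.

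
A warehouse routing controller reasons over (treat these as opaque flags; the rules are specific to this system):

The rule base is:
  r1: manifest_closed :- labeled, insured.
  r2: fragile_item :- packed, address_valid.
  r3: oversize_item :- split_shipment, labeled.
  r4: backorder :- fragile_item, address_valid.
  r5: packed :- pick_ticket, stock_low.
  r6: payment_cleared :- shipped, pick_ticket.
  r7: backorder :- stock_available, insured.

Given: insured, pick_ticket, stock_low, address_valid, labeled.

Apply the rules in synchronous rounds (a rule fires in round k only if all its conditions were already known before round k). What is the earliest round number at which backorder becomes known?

3

Round 1 fires r1, r5, giving manifest_closed, packed.
Round 2 fires r2, giving fragile_item.
Round 3 fires r4, giving backorder.
backorder first appears in round 3.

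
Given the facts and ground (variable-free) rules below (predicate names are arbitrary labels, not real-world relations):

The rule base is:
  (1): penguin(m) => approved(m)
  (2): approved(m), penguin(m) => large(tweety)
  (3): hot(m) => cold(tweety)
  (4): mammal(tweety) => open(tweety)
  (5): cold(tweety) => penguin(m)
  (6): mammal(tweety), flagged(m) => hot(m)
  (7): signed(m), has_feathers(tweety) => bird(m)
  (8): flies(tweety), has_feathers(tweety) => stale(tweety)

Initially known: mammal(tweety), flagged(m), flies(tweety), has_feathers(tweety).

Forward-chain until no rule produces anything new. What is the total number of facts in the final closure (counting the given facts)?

11

Round 1: (4) [mammal(tweety) => open(tweety)]; (6) [mammal(tweety), flagged(m) => hot(m)]; (8) [flies(tweety), has_feathers(tweety) => stale(tweety)]. New: open(tweety), hot(m), stale(tweety).
Round 2: (3) [hot(m) => cold(tweety)]. New: cold(tweety).
Round 3: (5) [cold(tweety) => penguin(m)]. New: penguin(m).
Round 4: (1) [penguin(m) => approved(m)]. New: approved(m).
Round 5: (2) [approved(m), penguin(m) => large(tweety)]. New: large(tweety).
Closure: {approved(m), cold(tweety), flagged(m), flies(tweety), has_feathers(tweety), hot(m), large(tweety), mammal(tweety), open(tweety), penguin(m), stale(tweety)} — 11 facts.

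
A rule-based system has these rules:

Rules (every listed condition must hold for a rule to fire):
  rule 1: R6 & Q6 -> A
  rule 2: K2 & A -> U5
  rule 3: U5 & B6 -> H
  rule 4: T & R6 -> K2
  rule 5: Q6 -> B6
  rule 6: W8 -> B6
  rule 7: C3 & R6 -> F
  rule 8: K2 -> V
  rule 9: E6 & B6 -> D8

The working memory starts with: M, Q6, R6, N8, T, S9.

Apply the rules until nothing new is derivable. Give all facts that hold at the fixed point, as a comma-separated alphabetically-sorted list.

A, B6, H, K2, M, N8, Q6, R6, S9, T, U5, V

Round 1 — rule 1, rule 4, rule 5, derive A, K2, B6.
Round 2 — rule 2, rule 8, derive U5, V.
Round 3 — rule 3, derive H.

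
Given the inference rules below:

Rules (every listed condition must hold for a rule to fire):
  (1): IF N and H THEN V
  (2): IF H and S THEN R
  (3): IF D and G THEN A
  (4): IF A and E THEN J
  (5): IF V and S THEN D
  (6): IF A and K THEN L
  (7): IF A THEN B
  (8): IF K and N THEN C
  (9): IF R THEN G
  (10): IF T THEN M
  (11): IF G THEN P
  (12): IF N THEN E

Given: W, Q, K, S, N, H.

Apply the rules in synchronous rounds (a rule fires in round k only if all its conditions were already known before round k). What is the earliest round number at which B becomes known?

4

Round 1: (1) [IF N and H THEN V]; (2) [IF H and S THEN R]; (8) [IF K and N THEN C]; (12) [IF N THEN E]. New: V, R, C, E.
Round 2: (5) [IF V and S THEN D]; (9) [IF R THEN G]. New: D, G.
Round 3: (3) [IF D and G THEN A]; (11) [IF G THEN P]. New: A, P.
Round 4: (4) [IF A and E THEN J]; (6) [IF A and K THEN L]; (7) [IF A THEN B]. New: J, L, B.
B first appears in round 4.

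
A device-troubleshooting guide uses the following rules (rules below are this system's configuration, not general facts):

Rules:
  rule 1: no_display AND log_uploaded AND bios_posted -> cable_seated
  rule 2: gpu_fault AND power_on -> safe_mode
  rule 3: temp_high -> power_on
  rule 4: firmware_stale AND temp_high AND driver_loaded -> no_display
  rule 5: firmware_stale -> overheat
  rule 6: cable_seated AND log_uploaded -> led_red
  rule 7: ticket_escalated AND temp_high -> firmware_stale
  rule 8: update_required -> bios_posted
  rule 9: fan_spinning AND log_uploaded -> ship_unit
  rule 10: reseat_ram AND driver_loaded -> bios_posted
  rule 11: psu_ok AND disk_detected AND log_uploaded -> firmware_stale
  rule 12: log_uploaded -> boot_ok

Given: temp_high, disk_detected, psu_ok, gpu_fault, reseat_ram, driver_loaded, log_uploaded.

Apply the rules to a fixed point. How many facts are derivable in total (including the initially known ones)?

[1] rule 3 [temp_high -> power_on]; rule 10 [reseat_ram AND driver_loaded -> bios_posted]; rule 11 [psu_ok AND disk_detected AND log_uploaded -> firmware_stale]; rule 12 [log_uploaded -> boot_ok]. ⇒ new: power_on, bios_posted, firmware_stale, boot_ok.
[2] rule 2 [gpu_fault AND power_on -> safe_mode]; rule 4 [firmware_stale AND temp_high AND driver_loaded -> no_display]; rule 5 [firmware_stale -> overheat]. ⇒ new: safe_mode, no_display, overheat.
[3] rule 1 [no_display AND log_uploaded AND bios_posted -> cable_seated]. ⇒ new: cable_seated.
[4] rule 6 [cable_seated AND log_uploaded -> led_red]. ⇒ new: led_red.
Closure: {bios_posted, boot_ok, cable_seated, disk_detected, driver_loaded, firmware_stale, gpu_fault, led_red, log_uploaded, no_display, overheat, power_on, psu_ok, reseat_ram, safe_mode, temp_high} — 16 facts.

16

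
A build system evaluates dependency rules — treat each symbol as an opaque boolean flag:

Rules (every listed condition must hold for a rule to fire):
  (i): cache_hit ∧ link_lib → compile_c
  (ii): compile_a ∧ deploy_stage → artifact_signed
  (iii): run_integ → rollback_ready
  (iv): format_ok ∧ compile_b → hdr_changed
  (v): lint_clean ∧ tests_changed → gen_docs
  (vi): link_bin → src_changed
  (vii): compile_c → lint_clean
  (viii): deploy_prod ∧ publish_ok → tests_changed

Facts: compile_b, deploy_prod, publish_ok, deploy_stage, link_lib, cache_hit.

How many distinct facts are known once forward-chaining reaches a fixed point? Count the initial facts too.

10

Round 1 fires (i), (viii), giving compile_c, tests_changed.
Round 2 fires (vii), giving lint_clean.
Round 3 fires (v), giving gen_docs.
Closure: {cache_hit, compile_b, compile_c, deploy_prod, deploy_stage, gen_docs, link_lib, lint_clean, publish_ok, tests_changed} — 10 facts.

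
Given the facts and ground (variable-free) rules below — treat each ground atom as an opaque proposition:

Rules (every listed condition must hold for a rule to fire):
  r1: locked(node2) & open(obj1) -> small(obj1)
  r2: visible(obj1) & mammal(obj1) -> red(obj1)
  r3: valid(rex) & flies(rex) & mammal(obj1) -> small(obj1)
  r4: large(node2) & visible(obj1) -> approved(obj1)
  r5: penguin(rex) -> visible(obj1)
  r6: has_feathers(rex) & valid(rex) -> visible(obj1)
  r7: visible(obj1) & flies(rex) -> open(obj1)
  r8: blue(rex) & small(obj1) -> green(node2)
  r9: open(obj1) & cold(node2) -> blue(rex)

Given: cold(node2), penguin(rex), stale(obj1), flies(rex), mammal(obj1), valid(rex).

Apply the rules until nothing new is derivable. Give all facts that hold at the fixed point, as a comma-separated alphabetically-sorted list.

blue(rex), cold(node2), flies(rex), green(node2), mammal(obj1), open(obj1), penguin(rex), red(obj1), small(obj1), stale(obj1), valid(rex), visible(obj1)

Round 1: r3 [valid(rex) & flies(rex) & mammal(obj1) -> small(obj1)]; r5 [penguin(rex) -> visible(obj1)]. New: small(obj1), visible(obj1).
Round 2: r2 [visible(obj1) & mammal(obj1) -> red(obj1)]; r7 [visible(obj1) & flies(rex) -> open(obj1)]. New: red(obj1), open(obj1).
Round 3: r9 [open(obj1) & cold(node2) -> blue(rex)]. New: blue(rex).
Round 4: r8 [blue(rex) & small(obj1) -> green(node2)]. New: green(node2).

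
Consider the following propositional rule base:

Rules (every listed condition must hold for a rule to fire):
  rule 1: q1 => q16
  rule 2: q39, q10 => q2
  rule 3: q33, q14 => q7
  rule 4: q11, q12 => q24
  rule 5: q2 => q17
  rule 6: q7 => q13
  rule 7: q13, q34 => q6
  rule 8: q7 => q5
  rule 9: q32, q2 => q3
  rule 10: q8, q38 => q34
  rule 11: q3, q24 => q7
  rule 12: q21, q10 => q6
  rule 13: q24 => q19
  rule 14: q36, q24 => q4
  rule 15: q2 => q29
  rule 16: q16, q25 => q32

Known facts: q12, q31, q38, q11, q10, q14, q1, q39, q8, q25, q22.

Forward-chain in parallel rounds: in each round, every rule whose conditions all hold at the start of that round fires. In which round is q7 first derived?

4

Round 1 — rule 1, rule 2, rule 4, rule 10, derive q16, q2, q24, q34.
Round 2 — rule 5, rule 13, rule 15, rule 16, derive q17, q19, q29, q32.
Round 3 — rule 9, derive q3.
Round 4 — rule 11, derive q7.
q7 first appears in round 4.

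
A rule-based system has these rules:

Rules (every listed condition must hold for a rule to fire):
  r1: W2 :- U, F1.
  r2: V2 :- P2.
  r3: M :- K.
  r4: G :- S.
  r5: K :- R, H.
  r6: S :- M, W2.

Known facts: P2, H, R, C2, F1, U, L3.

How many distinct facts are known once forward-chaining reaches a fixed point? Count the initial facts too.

Round 1: r1 [W2 :- U, F1.]; r2 [V2 :- P2.]; r5 [K :- R, H.]. Adds W2, V2, K.
Round 2: r3 [M :- K.]. Adds M.
Round 3: r6 [S :- M, W2.]. Adds S.
Round 4: r4 [G :- S.]. Adds G.
Closure: {C2, F1, G, H, K, L3, M, P2, R, S, U, V2, W2} — 13 facts.

13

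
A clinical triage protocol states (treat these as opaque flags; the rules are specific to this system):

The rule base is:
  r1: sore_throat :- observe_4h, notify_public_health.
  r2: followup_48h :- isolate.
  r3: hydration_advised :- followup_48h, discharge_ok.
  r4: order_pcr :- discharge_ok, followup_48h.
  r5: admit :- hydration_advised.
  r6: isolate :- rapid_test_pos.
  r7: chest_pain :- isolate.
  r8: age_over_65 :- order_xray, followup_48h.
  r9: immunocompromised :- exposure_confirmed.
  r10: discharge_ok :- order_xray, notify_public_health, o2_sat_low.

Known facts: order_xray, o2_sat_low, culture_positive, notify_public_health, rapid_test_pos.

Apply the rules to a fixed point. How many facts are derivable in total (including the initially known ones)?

13

Round 1: r6 [isolate :- rapid_test_pos.]; r10 [discharge_ok :- order_xray, notify_public_health, o2_sat_low.]. New: isolate, discharge_ok.
Round 2: r2 [followup_48h :- isolate.]; r7 [chest_pain :- isolate.]. New: followup_48h, chest_pain.
Round 3: r3 [hydration_advised :- followup_48h, discharge_ok.]; r4 [order_pcr :- discharge_ok, followup_48h.]; r8 [age_over_65 :- order_xray, followup_48h.]. New: hydration_advised, order_pcr, age_over_65.
Round 4: r5 [admit :- hydration_advised.]. New: admit.
Closure: {admit, age_over_65, chest_pain, culture_positive, discharge_ok, followup_48h, hydration_advised, isolate, notify_public_health, o2_sat_low, order_pcr, order_xray, rapid_test_pos} — 13 facts.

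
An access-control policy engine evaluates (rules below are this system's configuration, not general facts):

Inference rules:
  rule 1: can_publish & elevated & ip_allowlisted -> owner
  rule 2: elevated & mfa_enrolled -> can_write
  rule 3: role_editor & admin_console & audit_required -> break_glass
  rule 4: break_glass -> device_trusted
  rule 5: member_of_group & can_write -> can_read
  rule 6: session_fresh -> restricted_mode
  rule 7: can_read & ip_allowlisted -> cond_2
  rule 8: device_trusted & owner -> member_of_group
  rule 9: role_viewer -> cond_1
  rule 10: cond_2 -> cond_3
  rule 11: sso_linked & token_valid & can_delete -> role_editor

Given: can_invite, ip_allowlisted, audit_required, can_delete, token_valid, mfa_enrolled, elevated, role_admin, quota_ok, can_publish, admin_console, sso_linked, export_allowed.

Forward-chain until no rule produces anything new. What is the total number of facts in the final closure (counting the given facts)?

22

Round 1 — rule 1, rule 2, rule 11, derive owner, can_write, role_editor.
Round 2 — rule 3, derive break_glass.
Round 3 — rule 4, derive device_trusted.
Round 4 — rule 8, derive member_of_group.
Round 5 — rule 5, derive can_read.
Round 6 — rule 7, derive cond_2.
Round 7 — rule 10, derive cond_3.
Closure: {admin_console, audit_required, break_glass, can_delete, can_invite, can_publish, can_read, can_write, cond_2, cond_3, device_trusted, elevated, export_allowed, ip_allowlisted, member_of_group, mfa_enrolled, owner, quota_ok, role_admin, role_editor, sso_linked, token_valid} — 22 facts.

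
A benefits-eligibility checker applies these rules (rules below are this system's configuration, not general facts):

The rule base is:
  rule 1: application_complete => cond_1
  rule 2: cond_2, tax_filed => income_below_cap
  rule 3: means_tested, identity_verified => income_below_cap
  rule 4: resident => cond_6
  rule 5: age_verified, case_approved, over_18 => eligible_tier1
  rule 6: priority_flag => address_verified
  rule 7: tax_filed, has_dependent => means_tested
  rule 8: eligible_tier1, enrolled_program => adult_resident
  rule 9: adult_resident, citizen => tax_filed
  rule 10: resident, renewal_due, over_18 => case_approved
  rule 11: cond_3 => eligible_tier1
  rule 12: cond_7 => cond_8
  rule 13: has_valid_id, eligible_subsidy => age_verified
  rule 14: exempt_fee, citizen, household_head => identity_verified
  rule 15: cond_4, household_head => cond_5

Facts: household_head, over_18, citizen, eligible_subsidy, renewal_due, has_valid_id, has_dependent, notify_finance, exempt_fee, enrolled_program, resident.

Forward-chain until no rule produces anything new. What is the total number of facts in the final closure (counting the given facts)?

Round 1: rule 4 [resident => cond_6]; rule 10 [resident, renewal_due, over_18 => case_approved]; rule 13 [has_valid_id, eligible_subsidy => age_verified]; rule 14 [exempt_fee, citizen, household_head => identity_verified]. New: cond_6, case_approved, age_verified, identity_verified.
Round 2: rule 5 [age_verified, case_approved, over_18 => eligible_tier1]. New: eligible_tier1.
Round 3: rule 8 [eligible_tier1, enrolled_program => adult_resident]. New: adult_resident.
Round 4: rule 9 [adult_resident, citizen => tax_filed]. New: tax_filed.
Round 5: rule 7 [tax_filed, has_dependent => means_tested]. New: means_tested.
Round 6: rule 3 [means_tested, identity_verified => income_below_cap]. New: income_below_cap.
Closure: {adult_resident, age_verified, case_approved, citizen, cond_6, eligible_subsidy, eligible_tier1, enrolled_program, exempt_fee, has_dependent, has_valid_id, household_head, identity_verified, income_below_cap, means_tested, notify_finance, over_18, renewal_due, resident, tax_filed} — 20 facts.

20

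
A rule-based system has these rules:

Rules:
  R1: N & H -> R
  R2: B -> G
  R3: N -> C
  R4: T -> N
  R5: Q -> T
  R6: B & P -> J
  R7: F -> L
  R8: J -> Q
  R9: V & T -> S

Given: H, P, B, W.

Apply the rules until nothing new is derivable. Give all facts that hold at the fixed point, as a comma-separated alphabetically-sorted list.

Round 1: R2 [B -> G]; R6 [B & P -> J]. New: G, J.
Round 2: R8 [J -> Q]. New: Q.
Round 3: R5 [Q -> T]. New: T.
Round 4: R4 [T -> N]. New: N.
Round 5: R1 [N & H -> R]; R3 [N -> C]. New: R, C.

B, C, G, H, J, N, P, Q, R, T, W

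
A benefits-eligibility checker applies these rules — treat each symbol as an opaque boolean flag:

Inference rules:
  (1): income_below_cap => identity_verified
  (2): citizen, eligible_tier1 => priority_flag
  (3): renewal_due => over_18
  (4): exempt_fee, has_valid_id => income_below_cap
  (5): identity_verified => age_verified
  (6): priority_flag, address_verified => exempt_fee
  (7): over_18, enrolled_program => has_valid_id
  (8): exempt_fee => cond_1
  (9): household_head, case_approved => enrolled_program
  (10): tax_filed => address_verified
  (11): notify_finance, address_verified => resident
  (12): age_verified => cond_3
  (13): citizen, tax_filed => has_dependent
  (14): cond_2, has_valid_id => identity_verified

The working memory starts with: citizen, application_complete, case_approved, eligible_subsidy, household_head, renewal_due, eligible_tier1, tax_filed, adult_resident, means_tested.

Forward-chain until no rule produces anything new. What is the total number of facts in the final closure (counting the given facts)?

22

Round 1: (2) [citizen, eligible_tier1 => priority_flag]; (3) [renewal_due => over_18]; (9) [household_head, case_approved => enrolled_program]; (10) [tax_filed => address_verified]; (13) [citizen, tax_filed => has_dependent]. Adds priority_flag, over_18, enrolled_program, address_verified, has_dependent.
Round 2: (6) [priority_flag, address_verified => exempt_fee]; (7) [over_18, enrolled_program => has_valid_id]. Adds exempt_fee, has_valid_id.
Round 3: (4) [exempt_fee, has_valid_id => income_below_cap]; (8) [exempt_fee => cond_1]. Adds income_below_cap, cond_1.
Round 4: (1) [income_below_cap => identity_verified]. Adds identity_verified.
Round 5: (5) [identity_verified => age_verified]. Adds age_verified.
Round 6: (12) [age_verified => cond_3]. Adds cond_3.
Closure: {address_verified, adult_resident, age_verified, application_complete, case_approved, citizen, cond_1, cond_3, eligible_subsidy, eligible_tier1, enrolled_program, exempt_fee, has_dependent, has_valid_id, household_head, identity_verified, income_below_cap, means_tested, over_18, priority_flag, renewal_due, tax_filed} — 22 facts.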